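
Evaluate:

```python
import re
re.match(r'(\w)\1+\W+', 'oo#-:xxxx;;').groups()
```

('o',)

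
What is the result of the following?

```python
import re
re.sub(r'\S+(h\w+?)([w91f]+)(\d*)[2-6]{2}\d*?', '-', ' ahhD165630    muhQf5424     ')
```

' -0    -     '

With the lazy modifier that quantifier settles for the fewest repetitions that let the rest of the pattern succeed (the atoms after it are unaffected and can still be greedy).
Every occurrence is swapped for '-'.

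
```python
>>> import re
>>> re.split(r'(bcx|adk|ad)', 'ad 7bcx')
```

Matches to split on: at [0:2] → 'ad'; at [4:7] → 'bcx'.
Because the pattern has a capturing group, `split` also inserts each captured text between the pieces.

['', 'ad', ' 7', 'bcx', '']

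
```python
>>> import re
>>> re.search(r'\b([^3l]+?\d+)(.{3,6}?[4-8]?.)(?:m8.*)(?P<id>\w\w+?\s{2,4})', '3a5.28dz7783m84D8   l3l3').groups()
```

('.28', 'dz7783', 'D8   ')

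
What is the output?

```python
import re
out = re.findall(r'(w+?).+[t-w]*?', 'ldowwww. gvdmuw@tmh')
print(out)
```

The pattern matches one or more of a literal 'w' (lazy) (captured); then one or more of any character; then zero or more of a character in [t-w] (lazy).
Because there's exactly one group, `findall` drops the full match and keeps group 1 from the one hit.

['w']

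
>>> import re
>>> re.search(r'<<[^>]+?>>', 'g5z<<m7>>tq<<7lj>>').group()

'<<m7>>'

`search` walks the string left to right and returns the first match it finds.
The match spans [3:9] → '<<m7>>'.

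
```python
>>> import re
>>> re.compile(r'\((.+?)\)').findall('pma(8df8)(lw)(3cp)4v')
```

A `+?`/`*?`/`{m,n}?` starts at its minimum and grows only as far as needed for what follows to match.
Walking the string: at [3:9] match '(8df8)', group 1 = '8df8'; at [9:13] match '(lw)', group 1 = 'lw'; at [13:18] match '(3cp)', group 1 = '3cp'.
`findall` collects group 1 from each match (3 total).

['8df8', 'lw', '3cp']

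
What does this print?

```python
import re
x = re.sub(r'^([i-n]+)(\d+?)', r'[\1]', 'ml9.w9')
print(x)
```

This matches anchored at the start of the string; then one or more of a character in [i-n] (captured); then one or more of a digit (lazy) (captured).
Matches: at [0:3] → 'ml9'.
`\1` in the replacement pulls in group 1's text for each match.

[ml].w9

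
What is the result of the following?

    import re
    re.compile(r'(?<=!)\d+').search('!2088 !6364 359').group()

Because the assertion is zero-width, the text it checks is not consumed and won't appear in the result.
Unlike `match`, `search` isn't anchored — it looks for the pattern anywhere in the string.
The match spans [1:5] → '2088'.

'2088'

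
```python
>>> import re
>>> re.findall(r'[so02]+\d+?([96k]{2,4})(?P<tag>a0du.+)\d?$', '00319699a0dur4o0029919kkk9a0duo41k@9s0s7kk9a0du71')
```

With the lazy modifier that quantifier settles for the fewest repetitions that let the rest of the pattern succeed (the atoms after it are unaffected and can still be greedy).
`findall` packs the 2 group values into a tuple for every match.

[('9699', 'a0dur4o0029919kkk9a0duo41k@9s0s7kk9a0du71')]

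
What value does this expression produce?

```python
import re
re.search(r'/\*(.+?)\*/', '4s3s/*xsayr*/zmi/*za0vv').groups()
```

('xsayr',)

The match spans [4:13] → '/*xsayr*/'.
Captured: group 1 = 'xsayr'.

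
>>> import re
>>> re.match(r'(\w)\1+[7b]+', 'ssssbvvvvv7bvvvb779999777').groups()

The backreference `\1` re-matches whatever the first group consumed, character for character.
With `match`, the pattern is implicitly anchored at the beginning.
The match spans [0:5] → 'ssssb'.
Captured: group 1 = 's'.

('s',)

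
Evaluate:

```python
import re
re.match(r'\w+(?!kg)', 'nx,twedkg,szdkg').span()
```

(0, 2)

`match` is anchored at position 0; if the pattern doesn't fit there, it returns None.
The match spans [0:2] → 'nx'.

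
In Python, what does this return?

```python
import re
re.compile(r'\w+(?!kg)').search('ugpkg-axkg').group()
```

The negative lookaround is zero-width — it rules out positions where the adjacent text would match, without consuming anything.
The match spans [0:5] → 'ugpkg'.

'ugpkg'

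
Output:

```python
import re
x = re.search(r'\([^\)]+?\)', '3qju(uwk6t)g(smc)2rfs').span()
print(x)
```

(4, 11)

The match spans [4:11] → '(uwk6t)'.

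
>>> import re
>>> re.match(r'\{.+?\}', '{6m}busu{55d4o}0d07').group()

'{6m}'

Lazy quantifiers expand one character at a time until the remainder of the pattern can match.
`re.match` won't scan ahead — the pattern has to work from the very first character.
The match spans [0:4] → '{6m}'.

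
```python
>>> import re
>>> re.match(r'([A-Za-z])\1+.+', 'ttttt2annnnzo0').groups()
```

`\1` is not a pattern — it's the concrete string captured by group 1, re-applied verbatim.
`match` is anchored at position 0; if the pattern doesn't fit there, it returns None.
The match spans [0:14] → 'ttttt2annnnzo0'.
Captured: group 1 = 't'.

('t',)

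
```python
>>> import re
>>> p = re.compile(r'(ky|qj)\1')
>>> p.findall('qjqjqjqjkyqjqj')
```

The backreference `\1` re-matches whatever the first group consumed, character for character.
`findall` collects group 1 from each match (3 total).

['qj', 'qj', 'qj']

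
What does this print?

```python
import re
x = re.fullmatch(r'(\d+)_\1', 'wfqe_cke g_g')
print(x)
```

A backreference is literal: `\1` must see the identical characters the first group matched.
For `fullmatch`, every character of the input must be accounted for by the pattern.
Here the string isn't matched end-to-end, so the call returns None.

None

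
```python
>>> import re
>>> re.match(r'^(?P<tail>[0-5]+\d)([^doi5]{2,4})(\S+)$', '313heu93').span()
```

(0, 8)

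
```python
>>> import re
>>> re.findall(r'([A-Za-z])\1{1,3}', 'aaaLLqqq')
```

['a', 'L', 'q']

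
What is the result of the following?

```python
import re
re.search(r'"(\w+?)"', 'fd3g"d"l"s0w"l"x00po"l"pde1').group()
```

'"d"'

The match spans [4:7] → '"d"'.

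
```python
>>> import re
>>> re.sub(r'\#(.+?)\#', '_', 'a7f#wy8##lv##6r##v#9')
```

'a7f____9'

A non-greedy quantifier consumes as few characters as it can — just enough that the remainder of the pattern still matches from where it stops; whatever follows it matches normally.
Matches: at [3:8] → '#wy8#'; at [8:12] → '#lv#'; at [12:16] → '#6r#'; at [16:19] → '#v#'.
Every occurrence is swapped for '_'.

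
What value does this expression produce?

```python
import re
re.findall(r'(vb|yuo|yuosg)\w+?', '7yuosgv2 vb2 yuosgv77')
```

Branches in `(...|...)` are attempted left-to-right; the first branch that allows the whole pattern to succeed is taken.
Scanning left to right: at [1:5] match 'yuos', group 1 = 'yuo'; at [9:12] match 'vb2', group 1 = 'vb'; at [13:17] match 'yuos', group 1 = 'yuo'.
`findall` collects group 1 from each match (3 total).

['yuo', 'vb', 'yuo']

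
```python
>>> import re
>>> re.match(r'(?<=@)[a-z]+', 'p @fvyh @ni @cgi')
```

The positive lookaround only admits positions where the adjacent text matches; those characters stay outside the span.
`re.match` won't scan ahead — the pattern has to work from the very first character.
Here position 0 doesn't satisfy it, so the call returns None.

None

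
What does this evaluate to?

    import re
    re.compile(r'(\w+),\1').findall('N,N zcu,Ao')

`\1` has to match the exact text group 1 already captured.
With a single group, `findall` returns only what that group captured — 1 item.

['N']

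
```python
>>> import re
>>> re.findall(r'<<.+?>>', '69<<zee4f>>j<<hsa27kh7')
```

['<<zee4f>>']

Walking the string: at [2:11] → '<<zee4f>>'.
No capturing groups, so `findall` returns the 1 full match string.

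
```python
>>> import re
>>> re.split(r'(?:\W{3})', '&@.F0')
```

This matches exactly 3 of a non-word character (non-capturing group).
Splitting on the pattern gives 2 pieces.

['', 'F0']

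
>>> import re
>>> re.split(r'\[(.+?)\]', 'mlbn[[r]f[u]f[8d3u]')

['mlbn', '[r', 'f', 'u', 'f', '8d3u', '']

Lazy quantifiers expand one character at a time until the remainder of the pattern can match.
Matches to split on: at [4:8] → '[[r]'; at [9:12] → '[u]'; at [13:19] → '[8d3u]'.
The group in the pattern means `split` returns the separators' captures alongside the pieces.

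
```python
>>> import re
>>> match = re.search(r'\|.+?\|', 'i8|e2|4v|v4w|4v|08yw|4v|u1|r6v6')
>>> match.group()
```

A non-greedy quantifier consumes as few characters as it can — just enough that the remainder of the pattern still matches from where it stops; whatever follows it matches normally.
Unlike `match`, `search` isn't anchored — it looks for the pattern anywhere in the string.
The match spans [2:6] → '|e2|'.

'|e2|'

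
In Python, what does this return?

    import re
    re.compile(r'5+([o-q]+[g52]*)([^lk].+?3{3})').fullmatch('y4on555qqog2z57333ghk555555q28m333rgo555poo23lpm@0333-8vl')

None

`fullmatch` succeeds only if the pattern covers the string from start to end.
Here there's no way to consume every character, so the call returns None.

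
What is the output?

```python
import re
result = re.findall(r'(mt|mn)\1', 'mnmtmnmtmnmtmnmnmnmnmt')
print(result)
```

['mn', 'mn']

`\1` is not a pattern — it's the concrete string captured by group 1, re-applied verbatim.
Because there's exactly one group, `findall` drops the full match and keeps group 1 from each hit.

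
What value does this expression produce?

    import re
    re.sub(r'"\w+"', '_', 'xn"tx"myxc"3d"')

Matches: at [2:6] → '"tx"'; at [10:14] → '"3d"'.
`sub` substitutes '_' at each match site.

'xn_myxc_'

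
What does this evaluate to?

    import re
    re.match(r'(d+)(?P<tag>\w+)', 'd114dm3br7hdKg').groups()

This matches one or more of a literal 'd' (captured); then one or more of a word character (captured as 'tag').
`re.match` only tries the pattern at the start of the string.
The match spans [0:14] → 'd114dm3br7hdKg'.
Captured: group 1 = 'd', group 2 = '114dm3br7hdKg'.

('d', '114dm3br7hdKg')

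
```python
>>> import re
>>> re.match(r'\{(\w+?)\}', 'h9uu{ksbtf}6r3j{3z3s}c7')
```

`re.match` only tries the pattern at the start of the string.
Here position 0 doesn't satisfy it, so the call returns None.

None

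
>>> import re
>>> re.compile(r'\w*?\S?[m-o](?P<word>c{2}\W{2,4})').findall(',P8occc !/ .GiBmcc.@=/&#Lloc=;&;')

This matches zero or more of a word character (lazy), then optionally a non-whitespace character, then a character in [m-o]; then exactly 2 of a literal 'c', then 2 to 4 of a non-word character (captured as 'word').
`findall` collects group 1 from the one match (1 total).

['cc.@=/']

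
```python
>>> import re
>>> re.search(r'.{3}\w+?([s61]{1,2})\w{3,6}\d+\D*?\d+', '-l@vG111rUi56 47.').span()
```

(0, 16)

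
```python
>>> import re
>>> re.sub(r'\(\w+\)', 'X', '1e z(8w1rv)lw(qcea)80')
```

'1e zXlwX80'

Each match is replaced by 'X'.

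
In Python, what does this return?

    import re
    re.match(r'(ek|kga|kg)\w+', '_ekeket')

None

`re.match` only tries the pattern at the start of the string.
Here position 0 doesn't satisfy it, so the call returns None.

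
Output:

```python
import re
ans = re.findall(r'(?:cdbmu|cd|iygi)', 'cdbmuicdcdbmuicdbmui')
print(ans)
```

['cdbmu', 'cd', 'cdbmu', 'cdbmu']

`|` is ordered: at each position the engine commits to the first alternative that works.
Matches: at [0:5] → 'cdbmu'; at [6:8] → 'cd'; at [8:13] → 'cdbmu'; at [14:19] → 'cdbmu'.
Since nothing is captured, `findall` lists the 4 matched substrings directly.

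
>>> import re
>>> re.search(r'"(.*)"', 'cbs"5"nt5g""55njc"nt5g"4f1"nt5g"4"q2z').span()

(3, 34)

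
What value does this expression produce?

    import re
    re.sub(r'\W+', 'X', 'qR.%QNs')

The pattern matches one or more of a non-word character.
Matches: at [2:4] → '.%'.
Each match is replaced by 'X'.

'qRXQNs'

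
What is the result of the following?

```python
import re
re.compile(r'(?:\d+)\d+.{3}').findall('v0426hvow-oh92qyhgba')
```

No capturing groups, so `findall` returns the 2 full match strings.

['0426hvo', '92qyh']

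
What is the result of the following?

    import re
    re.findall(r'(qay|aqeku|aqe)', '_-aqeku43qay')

The regex engine tests alternatives in the order written; an earlier branch that matches wins even if a later one would match more.
With a single group, `findall` returns only what that group captured — 2 items.

['aqeku', 'qay']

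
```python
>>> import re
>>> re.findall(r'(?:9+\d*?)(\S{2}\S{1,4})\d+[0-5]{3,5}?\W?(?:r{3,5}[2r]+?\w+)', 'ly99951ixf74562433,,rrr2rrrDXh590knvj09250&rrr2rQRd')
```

['0knvj0']

The `?` after the quantifier makes it lazy — it takes as little as possible before letting the rest of the pattern try.
With a single group, `findall` returns only what that group captured — 1 item.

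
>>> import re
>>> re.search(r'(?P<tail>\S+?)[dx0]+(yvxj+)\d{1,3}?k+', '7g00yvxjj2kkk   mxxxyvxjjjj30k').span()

Pattern: one or more of a non-whitespace character (lazy) (captured as 'tail'); then one or more of one of [dx0]; then the literal 'yvx', then one or more of the literal 'j' (captured); then 1 to 3 of a digit (lazy), then one or more of a literal 'k'.
`search` walks the string left to right and returns the first match it finds.
The match spans [0:13] → '7g00yvxjj2kkk'.
Captured: group 1 = '7g', group 2 = 'yvxjj'.

(0, 13)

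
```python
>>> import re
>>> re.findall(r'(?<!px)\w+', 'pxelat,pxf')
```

['pxelat', 'pxf']

`(?!…)`/`(?<!…)` only lets a position through if the neighbouring text does NOT match; no characters are consumed.
Walking the string: at [0:6] → 'pxelat'; at [7:10] → 'pxf'.
`findall` yields the raw match text (2 of them) because the pattern has no groups.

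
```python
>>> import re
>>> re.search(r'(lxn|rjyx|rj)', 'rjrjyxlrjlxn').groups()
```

('rj',)

Unlike `match`, `search` isn't anchored — it looks for the pattern anywhere in the string.
The match spans [0:2] → 'rj'.
Captured: group 1 = 'rj'.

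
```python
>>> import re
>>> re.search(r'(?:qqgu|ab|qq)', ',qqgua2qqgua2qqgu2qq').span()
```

The regex engine tests alternatives in the order written; an earlier branch that matches wins even if a later one would match more.
`search` walks the string left to right and returns the first match it finds.
The match spans [1:5] → 'qqgu'.

(1, 5)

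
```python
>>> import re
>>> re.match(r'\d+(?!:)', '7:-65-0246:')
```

None

A negative assertion filters positions out without eating any characters.
With `match`, the pattern is implicitly anchored at the beginning.
Here the pattern fails at index 0, so the call returns None.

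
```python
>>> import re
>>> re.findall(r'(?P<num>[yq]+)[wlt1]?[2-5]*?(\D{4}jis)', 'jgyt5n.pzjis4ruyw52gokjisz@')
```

Pattern: one or more of one of [yq] (captured as 'num'); then optionally one of [wlt1], then zero or more of a character in [2-5] (lazy); then exactly 4 of a non-digit, then the literal 'jis' (captured).
Walking the string: at [2:12] match 'yt5n.pzjis', groups = ('y', 'n.pzjis').
`findall` packs the 2 group values into a tuple for every match.

[('y', 'n.pzjis')]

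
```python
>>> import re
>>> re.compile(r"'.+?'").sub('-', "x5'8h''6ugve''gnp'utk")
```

Matches: at [2:6] → "'8h'"; at [6:13] → "'6ugve'"; at [13:18] → "'gnp'".
Every occurrence is swapped for '-'.

'x5---utk'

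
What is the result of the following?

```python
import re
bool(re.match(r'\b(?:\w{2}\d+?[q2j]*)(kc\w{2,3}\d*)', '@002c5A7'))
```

Pattern: a word boundary (`\b`, zero-width); then exactly 2 of a word character, then one or more of a digit (lazy), then zero or more of one of [q2j] (non-capturing group); then the literal 'kc', then 2 to 3 of a word character, then zero or more of a digit (captured).
With `match`, the pattern is implicitly anchored at the beginning.
Here the string doesn't start with a match, so the call returns None, and `bool(None)` is False.

False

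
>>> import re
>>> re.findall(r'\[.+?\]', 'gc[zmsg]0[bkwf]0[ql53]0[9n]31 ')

['[zmsg]', '[bkwf]', '[ql53]', '[9n]']

Since nothing is captured, `findall` lists the 4 matched substrings directly.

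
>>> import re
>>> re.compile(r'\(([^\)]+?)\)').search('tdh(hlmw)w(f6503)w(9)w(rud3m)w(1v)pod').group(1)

'hlmw'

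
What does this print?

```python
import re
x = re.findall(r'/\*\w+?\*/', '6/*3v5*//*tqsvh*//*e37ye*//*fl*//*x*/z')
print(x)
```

['/*3v5*/', '/*tqsvh*/', '/*e37ye*/', '/*fl*/', '/*x*/']

Matches: at [1:8] → '/*3v5*/'; at [8:17] → '/*tqsvh*/'; at [17:26] → '/*e37ye*/'; at [26:32] → '/*fl*/'; at [32:37] → '/*x*/'.
With no groups in the pattern, `findall` gives back each whole match — 5 here.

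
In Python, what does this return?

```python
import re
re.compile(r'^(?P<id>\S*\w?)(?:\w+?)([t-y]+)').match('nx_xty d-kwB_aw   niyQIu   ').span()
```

(0, 6)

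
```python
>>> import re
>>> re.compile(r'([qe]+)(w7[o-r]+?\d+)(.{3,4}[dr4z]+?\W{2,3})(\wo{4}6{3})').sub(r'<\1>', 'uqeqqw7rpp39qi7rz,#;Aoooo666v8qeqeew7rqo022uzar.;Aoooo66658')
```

'u<qeqq>v8<qeqee>58'

Pattern: one or more of one of [qe] (captured); then the literal 'w7', then one or more of a character in [o-r] (lazy), then one or more of a digit (captured); then 3 to 4 of any character, then one or more of one of [dr4z] (lazy), then 2 to 3 of a non-word character (captured); then a word character, then exactly 4 of a literal 'o', then exactly 3 of a literal '6' (captured).
Matches: at [1:28] → 'qeqqw7rpp39qi7rz,#;Aoooo666'; at [30:57] → 'qeqeew7rqo022uzar.;Aoooo666'.
The replacement refers to a captured group, so each match is rewritten using its own captured text.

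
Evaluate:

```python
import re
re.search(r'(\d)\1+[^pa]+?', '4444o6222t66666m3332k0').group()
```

'4444o'

A backreference is literal: `\1` must see the identical characters the first group matched.
`re.search` tries every starting position until one works.
The match spans [0:5] → '4444o'.
Captured: group 1 = '4'.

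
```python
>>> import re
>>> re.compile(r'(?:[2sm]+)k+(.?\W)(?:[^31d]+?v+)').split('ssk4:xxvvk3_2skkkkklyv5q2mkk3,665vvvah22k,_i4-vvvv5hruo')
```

['', '4:', 'k3_2skkkkklyv5q', '3,', 'ah', ',', '5hruo']

This matches one or more of one of [2sm] (non-capturing group); then one or more of a literal 'k'; then optionally any character, then a non-word character (captured); then one or more of any character except [31d] (lazy), then one or more of the literal 'v' (non-capturing group).
Because the quantifier is non-greedy, it stops expanding at the earliest point where the rest of the pattern can succeed.
Matches to split on: at [0:9] → 'ssk4:xxvv'; at [24:36] → '2mkk3,665vvv'; at [38:50] → '22k,_i4-vvvv'.
Because the pattern has a capturing group, `split` also inserts each captured text between the pieces.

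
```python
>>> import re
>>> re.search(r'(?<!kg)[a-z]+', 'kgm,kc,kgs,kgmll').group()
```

'kgm'

The negative lookaround is zero-width — it rules out positions where the adjacent text would match, without consuming anything.
The match spans [0:3] → 'kgm'.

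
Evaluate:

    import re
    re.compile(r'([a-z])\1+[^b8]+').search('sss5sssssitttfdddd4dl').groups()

The match spans [0:21] → 'sss5sssssitttfdddd4dl'.
Captured: group 1 = 's'.

('s',)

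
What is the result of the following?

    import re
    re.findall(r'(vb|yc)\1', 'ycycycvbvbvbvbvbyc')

After group 1 captures some text, `\1` only succeeds where that same text appears again.
Walking the string: at [0:4] match 'ycyc', group 1 = 'yc'; at [6:10] match 'vbvb', group 1 = 'vb'; at [10:14] match 'vbvb', group 1 = 'vb'.
With a single group, `findall` returns only what that group captured — 3 items.

['yc', 'vb', 'vb']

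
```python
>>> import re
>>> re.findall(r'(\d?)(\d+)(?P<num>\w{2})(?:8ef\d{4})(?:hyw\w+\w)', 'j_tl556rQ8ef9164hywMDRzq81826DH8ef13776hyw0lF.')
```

This matches optionally a digit (captured); then one or more of a digit (captured); then exactly 2 of a word character (captured as 'num'); then the literal '8ef', then exactly 4 of a digit (non-capturing group); then the literal 'hyw', then one or more of a word character, then a word character (non-capturing group).
Walking the string: at [4:45] match '556rQ8ef9164hywMDRzq81826DH8ef13776hyw0lF', groups = ('5', '56', 'rQ').
With 3 capturing groups, `findall` returns a 3-tuple per match.

[('5', '56', 'rQ')]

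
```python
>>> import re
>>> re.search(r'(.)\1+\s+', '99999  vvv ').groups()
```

The backreference `\1` re-matches whatever the first group consumed, character for character.
`search` walks the string left to right and returns the first match it finds.
The match spans [0:7] → '99999  '.
Captured: group 1 = '9'.

('9',)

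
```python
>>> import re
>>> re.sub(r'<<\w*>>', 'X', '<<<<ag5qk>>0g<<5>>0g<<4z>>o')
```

`sub` substitutes 'X' at each match site.

'<<X0gX0gXo'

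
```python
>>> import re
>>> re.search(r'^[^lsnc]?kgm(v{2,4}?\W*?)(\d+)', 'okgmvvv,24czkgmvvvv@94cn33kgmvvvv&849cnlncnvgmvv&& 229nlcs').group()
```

'okgmvvv,24'

The match spans [0:10] → 'okgmvvv,24'.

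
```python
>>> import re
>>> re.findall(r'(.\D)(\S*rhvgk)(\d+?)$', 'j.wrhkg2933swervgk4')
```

[]

Pattern: any character, then a non-digit (captured); then zero or more of a non-whitespace character, then the literal 'rh', then the literal 'vgk' (captured); then one or more of a digit (lazy) (captured); then anchored at the end.
3 groups means each result is a tuple of 3 captured strings — 0 here.
Nothing in the string satisfies the pattern, so the list is empty.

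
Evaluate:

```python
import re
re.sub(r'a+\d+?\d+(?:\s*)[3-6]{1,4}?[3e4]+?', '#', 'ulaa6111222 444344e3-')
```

Pattern: one or more of the literal 'a', then one or more of a digit (lazy); then one or more of a digit; then zero or more of whitespace (non-capturing group); then 1 to 4 of a character in [3-6] (lazy), then one or more of one of [3e4] (lazy).
`sub` substitutes '#' at each match site.

'ul#4344e3-'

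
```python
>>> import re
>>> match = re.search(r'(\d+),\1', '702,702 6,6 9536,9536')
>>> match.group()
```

'702,702'

A backreference is literal: `\1` must see the identical characters the first group matched.
The match spans [0:7] → '702,702'.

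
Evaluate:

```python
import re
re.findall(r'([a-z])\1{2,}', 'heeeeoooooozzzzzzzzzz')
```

['e', 'o', 'z']

A backreference is literal: `\1` must see the identical characters the first group matched.
One capturing group, so `findall` returns just the captured substring from each match — 3 in all.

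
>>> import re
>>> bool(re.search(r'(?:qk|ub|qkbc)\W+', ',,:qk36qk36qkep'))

False

`re.search` tries every starting position until one works.
Here nothing in the string fits, so the call returns None, and `bool(None)` is False.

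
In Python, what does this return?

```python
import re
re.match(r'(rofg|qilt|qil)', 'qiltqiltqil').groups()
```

('qilt',)

`|` is ordered: at each position the engine commits to the first alternative that works.
With `match`, the pattern is implicitly anchored at the beginning.
The match spans [0:4] → 'qilt'.
Captured: group 1 = 'qilt'.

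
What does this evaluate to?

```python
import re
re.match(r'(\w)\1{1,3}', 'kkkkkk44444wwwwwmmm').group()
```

'kkkk'

`\1` has to match the exact text group 1 already captured.
`match` is anchored at position 0; if the pattern doesn't fit there, it returns None.
The match spans [0:4] → 'kkkk'.
Captured: group 1 = 'k'.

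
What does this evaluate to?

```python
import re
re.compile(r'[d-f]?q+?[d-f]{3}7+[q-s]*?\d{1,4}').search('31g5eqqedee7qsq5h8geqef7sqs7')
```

None

The pattern matches optionally a character in [d-f], then one or more of the literal 'q' (lazy), then exactly 3 of a character in [d-f]; then one or more of the literal '7', then zero or more of a character in [q-s] (lazy), then 1 to 4 of a digit.
`search` walks the string left to right and returns the first match it finds.
Here the pattern never matches, so the call returns None.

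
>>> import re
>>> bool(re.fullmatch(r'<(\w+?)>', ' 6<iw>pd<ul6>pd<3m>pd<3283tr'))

False

`fullmatch` succeeds only if the pattern covers the string from start to end.
Here the string isn't matched end-to-end, so the call returns None, and `bool(None)` is False.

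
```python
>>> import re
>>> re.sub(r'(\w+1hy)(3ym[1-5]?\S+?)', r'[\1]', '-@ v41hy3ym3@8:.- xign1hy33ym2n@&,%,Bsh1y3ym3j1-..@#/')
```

'-@ [v41hy]8:.- xign1hy33ym2n@&,%,Bsh1y3ym3j1-..@#/'

With the lazy modifier that quantifier settles for the fewest repetitions that let the rest of the pattern succeed (the atoms after it are unaffected and can still be greedy).
The replacement refers to a captured group, so each match is rewritten using its own captured text.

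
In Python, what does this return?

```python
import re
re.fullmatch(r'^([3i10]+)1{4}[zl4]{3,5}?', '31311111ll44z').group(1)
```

'3131'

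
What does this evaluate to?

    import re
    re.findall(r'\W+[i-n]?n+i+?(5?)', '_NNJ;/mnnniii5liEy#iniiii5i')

This matches one or more of a non-word character; then optionally a character in [i-n], then one or more of a literal 'n', then one or more of the literal 'i' (lazy); then optionally a literal '5' (captured).
With the lazy modifier that quantifier settles for the fewest repetitions that let the rest of the pattern succeed (the atoms after it are unaffected and can still be greedy).
Matches: at [4:11] match ';/mnnni', group 1 = ''; at [18:22] match '#ini', group 1 = ''.
One capturing group, so `findall` returns just the captured substring from each match — 2 in all.

['', '']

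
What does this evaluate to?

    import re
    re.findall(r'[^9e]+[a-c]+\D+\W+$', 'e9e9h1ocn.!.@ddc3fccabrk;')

Pattern: one or more of any character except [9e], then one or more of a character in [a-c]; then one or more of a non-digit, then one or more of a non-word character; then anchored at the end.
No capturing groups, so `findall` returns the 1 full match string.

['h1ocn.!.@ddc3fccabrk;']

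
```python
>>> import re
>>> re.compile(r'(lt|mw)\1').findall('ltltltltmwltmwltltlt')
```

['lt', 'lt', 'lt']

After group 1 captures some text, `\1` only succeeds where that same text appears again.
One capturing group, so `findall` returns just the captured substring from each match — 3 in all.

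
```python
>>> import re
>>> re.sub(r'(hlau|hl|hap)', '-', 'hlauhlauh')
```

'--h'

`|` is ordered: at each position the engine commits to the first alternative that works.
Matches: at [0:4] → 'hlau'; at [4:8] → 'hlau'.
`sub` substitutes '-' at each match site.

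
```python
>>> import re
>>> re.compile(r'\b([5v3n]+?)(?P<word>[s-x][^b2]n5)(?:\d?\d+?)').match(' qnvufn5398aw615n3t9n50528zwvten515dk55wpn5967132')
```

The pattern matches a word boundary (`\b`, zero-width); then one or more of one of [5v3n] (lazy) (captured); then a character in [s-x], then any character except [b2], then the literal 'n5' (captured as 'word'); then optionally a digit, then one or more of a digit (lazy) (non-capturing group).
`re.match` won't scan ahead — the pattern has to work from the very first character.
Here the pattern fails at index 0, so the call returns None.

None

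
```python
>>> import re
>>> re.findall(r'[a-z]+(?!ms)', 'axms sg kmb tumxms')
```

['axms', 'sg', 'kmb', 'tumxms']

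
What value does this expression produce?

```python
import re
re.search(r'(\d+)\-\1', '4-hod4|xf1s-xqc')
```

`\1` is not a pattern — it's the concrete string captured by group 1, re-applied verbatim.
`re.search` tries every starting position until one works.
Here no position works, so the call returns None.

None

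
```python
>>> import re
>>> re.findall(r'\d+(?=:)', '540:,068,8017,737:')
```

The positive lookaround only admits positions where the adjacent text matches; those characters stay outside the span.
Scanning left to right: at [0:3] → '540'; at [14:17] → '737'.
No capturing groups, so `findall` returns the 2 full match strings.

['540', '737']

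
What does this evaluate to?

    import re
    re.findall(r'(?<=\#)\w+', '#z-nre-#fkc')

The `(?=…)`/`(?<=…)` assertion just peeks at neighbouring text; it doesn't advance the match position.
Walking the string: at [1:2] → 'z'; at [8:11] → 'fkc'.
With no groups in the pattern, `findall` gives back each whole match — 2 here.

['z', 'fkc']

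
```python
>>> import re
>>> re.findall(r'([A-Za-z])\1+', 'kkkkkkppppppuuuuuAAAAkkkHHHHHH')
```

['k', 'p', 'u', 'A', 'k', 'H']

`\1` has to match the exact text group 1 already captured.
Matches: at [0:6] match 'kkkkkk', group 1 = 'k'; at [6:12] match 'pppppp', group 1 = 'p'; at [12:17] match 'uuuuu', group 1 = 'u'; at [17:21] match 'AAAA', group 1 = 'A'; at [21:24] match 'kkk', group 1 = 'k'; ….
Because there's exactly one group, `findall` drops the full match and keeps group 1 from each hit.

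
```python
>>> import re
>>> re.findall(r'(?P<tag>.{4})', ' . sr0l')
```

[' . s']

This matches exactly 4 of any character (captured as 'tag').
Scanning left to right: at [0:4] match ' . s', group 1 = ' . s'.
With a single group, `findall` returns only what that group captured — 1 item.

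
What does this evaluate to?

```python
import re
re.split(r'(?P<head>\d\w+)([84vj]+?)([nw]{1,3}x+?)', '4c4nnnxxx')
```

['', '4c', '4', 'nnnx', 'xx']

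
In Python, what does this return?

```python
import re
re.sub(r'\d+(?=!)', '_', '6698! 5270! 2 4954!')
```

'_! _! 2 _!'

The lookaround is zero-width — it requires the adjacent text to match without consuming it, so the asserted text isn't part of the match.
Matches: at [0:4] → '6698'; at [6:10] → '5270'; at [14:18] → '4954'.
`sub` substitutes '_' at each match site.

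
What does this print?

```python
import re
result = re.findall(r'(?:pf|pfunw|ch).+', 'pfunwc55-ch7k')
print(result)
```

['pfunwc55-ch7k']

Walking the string: at [0:13] → 'pfunwc55-ch7k'.
With no groups in the pattern, `findall` gives back each whole match — 1 here.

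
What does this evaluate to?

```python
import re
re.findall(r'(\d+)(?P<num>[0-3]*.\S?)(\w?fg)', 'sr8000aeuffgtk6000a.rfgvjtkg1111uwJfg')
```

[('6000', 'a.', 'rfg'), ('1111', 'uw', 'Jfg')]

This matches one or more of a digit (captured); then zero or more of a character in [0-3], then any character, then optionally a non-whitespace character (captured as 'num'); then optionally a word character, then the literal 'fg' (captured).
Matches: at [14:23] match '6000a.rfg', groups = ('6000', 'a.', 'rfg'); at [28:37] match '1111uwJfg', groups = ('1111', 'uw', 'Jfg').
`findall` packs the 3 group values into a tuple for every match.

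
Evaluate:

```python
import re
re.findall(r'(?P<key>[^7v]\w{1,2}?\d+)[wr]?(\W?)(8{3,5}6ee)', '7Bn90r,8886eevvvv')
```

Pattern: any character except [7v], then 1 to 2 of a word character (lazy), then one or more of a digit (captured as 'key'); then optionally one of [wr]; then optionally a non-word character (captured); then 3 to 5 of a literal '8', then the literal '6ee' (captured).
Scanning left to right: at [1:13] match 'Bn90r,8886ee', groups = ('Bn90', ',', '8886ee').
With 3 capturing groups, `findall` returns a 3-tuple per match.

[('Bn90', ',', '8886ee')]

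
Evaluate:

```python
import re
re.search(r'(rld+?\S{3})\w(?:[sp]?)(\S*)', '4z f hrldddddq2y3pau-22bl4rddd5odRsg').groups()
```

('rldddd', 'q2y3pau-22bl4rddd5odRsg')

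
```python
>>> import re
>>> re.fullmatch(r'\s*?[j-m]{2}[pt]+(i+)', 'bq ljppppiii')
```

`re.fullmatch` requires the pattern to consume the entire string.
Here there's no way to consume every character, so the call returns None.

None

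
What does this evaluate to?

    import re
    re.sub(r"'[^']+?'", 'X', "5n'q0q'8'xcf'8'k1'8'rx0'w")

'5nX8X8X8Xw'

Matches: at [2:7] → "'q0q'"; at [8:13] → "'xcf'"; at [14:18] → "'k1'"; at [19:24] → "'rx0'".
Every occurrence is swapped for 'X'.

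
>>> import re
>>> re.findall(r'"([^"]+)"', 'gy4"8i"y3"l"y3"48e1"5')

['8i', 'l', '48e1']

`findall` collects group 1 from each match (3 total).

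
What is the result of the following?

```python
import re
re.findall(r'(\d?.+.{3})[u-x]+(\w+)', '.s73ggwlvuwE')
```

[('.s73ggwlvu', 'E')]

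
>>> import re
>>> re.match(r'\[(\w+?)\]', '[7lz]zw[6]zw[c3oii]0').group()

'[7lz]'

`re.match` only tries the pattern at the start of the string.
The match spans [0:5] → '[7lz]'.
Captured: group 1 = '7lz'.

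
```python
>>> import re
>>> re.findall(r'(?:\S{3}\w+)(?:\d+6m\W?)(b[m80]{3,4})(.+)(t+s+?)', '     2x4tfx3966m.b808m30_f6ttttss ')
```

This matches exactly 3 of a non-whitespace character, then one or more of a word character (non-capturing group); then one or more of a digit, then the literal '6m', then optionally a non-word character (non-capturing group); then the literal 'b', then 3 to 4 of one of [m80] (captured); then one or more of any character (captured); then one or more of the literal 't', then one or more of a literal 's' (lazy) (captured).
With the lazy modifier that quantifier settles for the fewest repetitions that let the rest of the pattern succeed (the atoms after it are unaffected and can still be greedy).
Walking the string: at [5:32] match '2x4tfx3966m.b808m30_f6tttts', groups = ('b808m', '30_f6ttt', 'ts').
Multiple groups make `findall` return tuples — one 3-tuple for the one match.

[('b808m', '30_f6ttt', 'ts')]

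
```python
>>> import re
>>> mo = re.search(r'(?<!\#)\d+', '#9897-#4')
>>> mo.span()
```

Because the assertion is negative and zero-width, positions next to the forbidden text are skipped.
The match spans [2:5] → '897'.

(2, 5)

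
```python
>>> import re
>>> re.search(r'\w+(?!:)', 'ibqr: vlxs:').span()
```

The negative lookaround is zero-width — it rules out positions where the adjacent text would match, without consuming anything.
`re.search` tries every starting position until one works.
The match spans [0:3] → 'ibq'.

(0, 3)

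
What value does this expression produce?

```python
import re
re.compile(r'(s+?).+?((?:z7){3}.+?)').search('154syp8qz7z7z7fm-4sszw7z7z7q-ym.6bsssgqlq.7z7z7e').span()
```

This matches one or more of a literal 's' (lazy) (captured); then one or more of any character (lazy); then the literal 'z7' repeated 3 times, then one or more of any character (lazy) (captured).
A non-greedy quantifier consumes as few characters as it can — just enough that the remainder of the pattern still matches from where it stops; whatever follows it matches normally.
`search` walks the string left to right and returns the first match it finds.
The match spans [3:15] → 'syp8qz7z7z7f'.
Captured: group 1 = 's', group 2 = 'z7z7z7f'.

(3, 15)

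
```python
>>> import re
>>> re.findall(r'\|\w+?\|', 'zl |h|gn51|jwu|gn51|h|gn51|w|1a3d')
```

Walking the string: at [3:6] → '|h|'; at [10:15] → '|jwu|'; at [19:22] → '|h|'; at [26:29] → '|w|'.
With no groups in the pattern, `findall` gives back each whole match — 4 here.

['|h|', '|jwu|', '|h|', '|w|']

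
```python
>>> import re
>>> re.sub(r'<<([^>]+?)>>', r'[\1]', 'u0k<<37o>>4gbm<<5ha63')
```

'u0k[37o]4gbm<<5ha63'

Matches: at [3:10] → '<<37o>>'.
Each match is replaced using the text its own group 1 captured.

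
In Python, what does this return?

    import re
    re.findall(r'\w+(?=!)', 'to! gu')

The `(?=…)`/`(?<=…)` assertion just peeks at neighbouring text; it doesn't advance the match position.
Matches: at [0:2] → 'to'.
Since nothing is captured, `findall` lists the 1 matched substring directly.

['to']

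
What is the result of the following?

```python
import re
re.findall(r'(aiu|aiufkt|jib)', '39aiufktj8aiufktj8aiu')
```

['aiu', 'aiu', 'aiu']

Alternation isn't longest-match — the leftmost alternative that fits at this position is chosen.
Scanning left to right: at [2:5] match 'aiu', group 1 = 'aiu'; at [10:13] match 'aiu', group 1 = 'aiu'; at [18:21] match 'aiu', group 1 = 'aiu'.
With a single group, `findall` returns only what that group captured — 3 items.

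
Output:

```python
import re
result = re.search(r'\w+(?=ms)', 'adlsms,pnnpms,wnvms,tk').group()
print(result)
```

adls

The `(?=…)`/`(?<=…)` assertion just peeks at neighbouring text; it doesn't advance the match position.
The match spans [0:4] → 'adls'.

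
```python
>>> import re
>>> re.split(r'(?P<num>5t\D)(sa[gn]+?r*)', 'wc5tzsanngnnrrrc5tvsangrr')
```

['wc', '5tz', 'san', 'ngnnrrrc', '5tv', 'san', 'grr']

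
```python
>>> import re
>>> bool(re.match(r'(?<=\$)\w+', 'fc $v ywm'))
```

False

`re.match` only tries the pattern at the start of the string.
Here position 0 doesn't satisfy it, so the call returns None, and `bool(None)` is False.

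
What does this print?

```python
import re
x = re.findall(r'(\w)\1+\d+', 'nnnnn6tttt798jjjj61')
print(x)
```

The backreference `\1` re-matches whatever the first group consumed, character for character.
Because there's exactly one group, `findall` drops the full match and keeps group 1 from each hit.

['n', 't', 'j']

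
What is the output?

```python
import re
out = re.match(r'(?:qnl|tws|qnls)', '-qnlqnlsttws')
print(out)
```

`re.match` won't scan ahead — the pattern has to work from the very first character.
Here the string doesn't start with a match, so the call returns None.

None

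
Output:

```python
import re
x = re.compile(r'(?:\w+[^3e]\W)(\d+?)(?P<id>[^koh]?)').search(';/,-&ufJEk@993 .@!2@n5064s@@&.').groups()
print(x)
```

The pattern matches one or more of a word character, then any character except [3e], then a non-word character (non-capturing group); then one or more of a digit (lazy) (captured); then optionally any character except [koh] (captured as 'id').
A non-greedy quantifier consumes as few characters as it can — just enough that the remainder of the pattern still matches from where it stops; whatever follows it matches normally.
`re.search` tries every starting position until one works.
The match spans [5:13] → 'ufJEk@99'.
Captured: group 1 = '9', group 2 = '9'.

('9', '9')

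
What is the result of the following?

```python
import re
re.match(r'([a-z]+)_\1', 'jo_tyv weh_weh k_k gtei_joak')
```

None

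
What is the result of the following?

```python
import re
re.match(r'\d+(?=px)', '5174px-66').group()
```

The lookaround is zero-width — it requires the adjacent text to match without consuming it, so the asserted text isn't part of the match.
`re.match` won't scan ahead — the pattern has to work from the very first character.
The match spans [0:4] → '5174'.

'5174'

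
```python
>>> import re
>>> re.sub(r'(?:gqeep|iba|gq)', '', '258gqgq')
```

Every occurrence is swapped for ''.

'258'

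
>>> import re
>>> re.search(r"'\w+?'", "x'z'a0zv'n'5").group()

"'z'"

`search` walks the string left to right and returns the first match it finds.
The match spans [1:4] → "'z'".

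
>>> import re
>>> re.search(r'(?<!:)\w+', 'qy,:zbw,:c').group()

A negative assertion filters positions out without eating any characters.
Unlike `match`, `search` isn't anchored — it looks for the pattern anywhere in the string.
The match spans [0:2] → 'qy'.

'qy'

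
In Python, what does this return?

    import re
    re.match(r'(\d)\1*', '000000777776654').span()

A backreference is literal: `\1` must see the identical characters the first group matched.
`re.match` won't scan ahead — the pattern has to work from the very first character.
The match spans [0:6] → '000000'.
Captured: group 1 = '0'.

(0, 6)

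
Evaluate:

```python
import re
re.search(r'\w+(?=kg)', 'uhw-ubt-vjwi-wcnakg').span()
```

(13, 17)

Lookahead/lookbehind check context without consuming it, so the matched span excludes the asserted characters.
`re.search` scans for the first position where the pattern succeeds.
The match spans [13:17] → 'wcna'.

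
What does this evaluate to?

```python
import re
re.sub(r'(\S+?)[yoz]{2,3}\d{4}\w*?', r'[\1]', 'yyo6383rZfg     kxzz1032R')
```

'[y]rZfg     [kx]R'

The pattern matches one or more of a non-whitespace character (lazy) (captured); then 2 to 3 of one of [yoz], then exactly 4 of a digit, then zero or more of a word character (lazy).
Matches: at [0:7] → 'yyo6383'; at [16:24] → 'kxzz1032'.
Each match is replaced using the text its own group 1 captured.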